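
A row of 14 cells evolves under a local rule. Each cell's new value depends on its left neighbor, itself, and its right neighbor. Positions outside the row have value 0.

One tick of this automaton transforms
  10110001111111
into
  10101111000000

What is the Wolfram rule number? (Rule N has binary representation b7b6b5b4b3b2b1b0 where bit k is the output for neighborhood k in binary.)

31

position 8: 111 → 0  (bit 7 = 0)
position 3: 110 → 0  (bit 6 = 0)
position 1: 101 → 0  (bit 5 = 0)
position 4: 100 → 1  (bit 4 = 1)
position 2: 011 → 1  (bit 3 = 1)
position 0: 010 → 1  (bit 2 = 1)
position 6: 001 → 1  (bit 1 = 1)
position 5: 000 → 1  (bit 0 = 1)
bits b7..b0 = 00011111 = 31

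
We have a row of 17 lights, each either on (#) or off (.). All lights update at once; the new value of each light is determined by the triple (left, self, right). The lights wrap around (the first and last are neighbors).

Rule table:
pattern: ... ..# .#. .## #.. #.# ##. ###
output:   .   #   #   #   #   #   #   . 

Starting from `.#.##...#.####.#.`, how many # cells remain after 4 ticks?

11

######.####..####
.....###..####...
....##.####..##..
...#####..######.
count of #: 11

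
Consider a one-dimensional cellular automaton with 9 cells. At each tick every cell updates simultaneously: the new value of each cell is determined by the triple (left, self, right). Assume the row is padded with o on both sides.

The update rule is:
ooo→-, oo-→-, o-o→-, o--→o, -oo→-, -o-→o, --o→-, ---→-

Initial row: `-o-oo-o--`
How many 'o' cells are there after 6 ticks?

4

-o----oo-
-oo------
---o-----
o--oo----
-o---o---
-oo--oo--
count of o: 4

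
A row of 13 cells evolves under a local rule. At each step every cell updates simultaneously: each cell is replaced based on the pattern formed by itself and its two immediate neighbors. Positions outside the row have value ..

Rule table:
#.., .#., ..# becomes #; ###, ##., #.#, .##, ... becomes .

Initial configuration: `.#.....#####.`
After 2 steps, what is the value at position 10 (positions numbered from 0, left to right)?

step 1: ###...#.....#
step 2: ...#.###...##
position 10 holds .

.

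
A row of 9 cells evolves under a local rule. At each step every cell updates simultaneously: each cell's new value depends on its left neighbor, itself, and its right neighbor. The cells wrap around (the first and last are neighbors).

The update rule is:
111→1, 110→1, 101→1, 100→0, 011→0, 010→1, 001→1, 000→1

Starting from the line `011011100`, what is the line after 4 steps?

101101101
110110110
011011011
101101101

101101101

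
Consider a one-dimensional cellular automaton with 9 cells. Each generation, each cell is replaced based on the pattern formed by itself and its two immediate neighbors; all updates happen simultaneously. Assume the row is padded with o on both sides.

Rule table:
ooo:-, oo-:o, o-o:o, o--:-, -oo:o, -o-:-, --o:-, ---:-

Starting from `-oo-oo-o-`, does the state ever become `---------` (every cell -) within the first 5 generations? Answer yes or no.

yes

ooooooo-o
------ooo
------o--
---------
all cells are - at generation 4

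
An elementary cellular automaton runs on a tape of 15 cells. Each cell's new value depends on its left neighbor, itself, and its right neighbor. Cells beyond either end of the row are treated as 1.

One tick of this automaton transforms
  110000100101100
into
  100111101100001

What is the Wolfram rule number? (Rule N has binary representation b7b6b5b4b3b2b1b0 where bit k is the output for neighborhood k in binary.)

135

position 0: 111 → 1  (bit 7 = 1)
position 1: 110 → 0  (bit 6 = 0)
position 10: 101 → 0  (bit 5 = 0)
position 2: 100 → 0  (bit 4 = 0)
position 11: 011 → 0  (bit 3 = 0)
position 6: 010 → 1  (bit 2 = 1)
position 5: 001 → 1  (bit 1 = 1)
position 3: 000 → 1  (bit 0 = 1)
bits b7..b0 = 10000111 = 135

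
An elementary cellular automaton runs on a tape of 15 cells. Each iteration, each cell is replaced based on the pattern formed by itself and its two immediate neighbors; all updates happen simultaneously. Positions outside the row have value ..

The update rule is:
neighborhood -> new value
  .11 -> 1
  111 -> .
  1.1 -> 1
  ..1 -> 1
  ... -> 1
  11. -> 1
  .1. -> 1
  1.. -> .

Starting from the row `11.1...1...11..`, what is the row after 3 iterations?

1111.111.1111.1
1..111.111..111
1.11.111.1.11.1

1.11.111.1.11.1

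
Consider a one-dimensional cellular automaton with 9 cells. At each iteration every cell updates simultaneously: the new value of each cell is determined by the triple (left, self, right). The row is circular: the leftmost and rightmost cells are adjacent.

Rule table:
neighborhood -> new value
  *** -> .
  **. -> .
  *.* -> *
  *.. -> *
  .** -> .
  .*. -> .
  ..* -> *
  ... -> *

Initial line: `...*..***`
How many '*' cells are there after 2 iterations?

4

***.**...
...*..***
count of *: 4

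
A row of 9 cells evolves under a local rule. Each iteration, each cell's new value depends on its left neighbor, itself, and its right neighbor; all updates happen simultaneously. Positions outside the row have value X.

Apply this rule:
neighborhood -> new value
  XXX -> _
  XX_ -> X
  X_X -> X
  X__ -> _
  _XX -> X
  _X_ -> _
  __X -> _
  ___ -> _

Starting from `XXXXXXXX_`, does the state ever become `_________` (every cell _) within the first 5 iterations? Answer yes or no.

_______XX
_______X_
________X
________X  (fixed point — unchanged through iteration 5)
iteration 5 is ________X, still not uniform _

no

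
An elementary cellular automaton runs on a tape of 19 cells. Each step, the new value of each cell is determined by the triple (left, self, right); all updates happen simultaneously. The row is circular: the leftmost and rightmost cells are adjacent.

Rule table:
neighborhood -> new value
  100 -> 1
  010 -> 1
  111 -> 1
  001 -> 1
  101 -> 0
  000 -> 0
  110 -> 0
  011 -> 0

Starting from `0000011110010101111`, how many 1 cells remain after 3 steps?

1000101101110100110
1101100000100111000
0000010001111010101
count of 1: 8

8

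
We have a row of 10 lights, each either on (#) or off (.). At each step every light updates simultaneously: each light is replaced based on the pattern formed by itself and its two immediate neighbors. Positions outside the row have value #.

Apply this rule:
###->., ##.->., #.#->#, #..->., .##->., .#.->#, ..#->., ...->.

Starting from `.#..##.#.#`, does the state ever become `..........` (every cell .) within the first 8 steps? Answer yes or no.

yes

##....###.
.........#
..........
all cells are . at step 3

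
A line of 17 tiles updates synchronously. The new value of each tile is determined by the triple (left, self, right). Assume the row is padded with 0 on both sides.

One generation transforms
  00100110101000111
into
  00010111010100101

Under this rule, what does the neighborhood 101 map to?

1

At position 7 the neighborhood is 101; the next row has 1 there.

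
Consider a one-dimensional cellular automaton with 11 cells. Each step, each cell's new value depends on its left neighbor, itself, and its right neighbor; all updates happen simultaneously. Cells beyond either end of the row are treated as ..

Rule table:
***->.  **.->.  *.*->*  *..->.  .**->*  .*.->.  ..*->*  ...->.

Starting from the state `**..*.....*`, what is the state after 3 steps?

.*.....*...

*..*.....*.
..*.....*..
.*.....*...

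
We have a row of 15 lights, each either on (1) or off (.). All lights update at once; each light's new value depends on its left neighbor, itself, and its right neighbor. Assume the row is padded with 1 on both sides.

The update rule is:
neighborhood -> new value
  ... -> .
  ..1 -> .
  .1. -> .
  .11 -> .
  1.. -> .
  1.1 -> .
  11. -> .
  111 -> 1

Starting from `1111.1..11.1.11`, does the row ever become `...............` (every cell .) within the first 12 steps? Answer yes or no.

yes

111...........1
11.............
1..............
...............
all cells are . at step 4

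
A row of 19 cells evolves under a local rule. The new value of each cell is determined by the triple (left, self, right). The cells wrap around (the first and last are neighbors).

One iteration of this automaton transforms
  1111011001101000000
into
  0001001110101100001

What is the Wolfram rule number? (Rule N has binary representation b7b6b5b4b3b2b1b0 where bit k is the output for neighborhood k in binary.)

position 1: 111 → 0  (bit 7 = 0)
position 3: 110 → 1  (bit 6 = 1)
position 4: 101 → 0  (bit 5 = 0)
position 7: 100 → 1  (bit 4 = 1)
position 0: 011 → 0  (bit 3 = 0)
position 12: 010 → 1  (bit 2 = 1)
position 8: 001 → 1  (bit 1 = 1)
position 14: 000 → 0  (bit 0 = 0)
bits b7..b0 = 01010110 = 86

86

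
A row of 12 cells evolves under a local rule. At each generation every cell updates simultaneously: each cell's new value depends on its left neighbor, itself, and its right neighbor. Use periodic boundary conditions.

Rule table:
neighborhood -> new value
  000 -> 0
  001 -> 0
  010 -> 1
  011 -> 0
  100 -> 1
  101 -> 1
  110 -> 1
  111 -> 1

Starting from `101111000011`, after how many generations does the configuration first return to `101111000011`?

110111100001
111011110000
011101111000
001110111100
000111011110
000011101111
100001110111
110000111011
111000011101
111100001110
011110000111
101111000011

12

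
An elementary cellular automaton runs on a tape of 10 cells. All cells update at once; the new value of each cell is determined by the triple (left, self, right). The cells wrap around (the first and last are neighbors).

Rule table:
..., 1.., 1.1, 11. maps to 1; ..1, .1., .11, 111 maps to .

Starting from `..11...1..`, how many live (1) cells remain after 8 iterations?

4

1..111..11
11...11...
.111..111.
...11...11
11..111..1
.11...11..
..111..111
1...11...1
count of 1: 4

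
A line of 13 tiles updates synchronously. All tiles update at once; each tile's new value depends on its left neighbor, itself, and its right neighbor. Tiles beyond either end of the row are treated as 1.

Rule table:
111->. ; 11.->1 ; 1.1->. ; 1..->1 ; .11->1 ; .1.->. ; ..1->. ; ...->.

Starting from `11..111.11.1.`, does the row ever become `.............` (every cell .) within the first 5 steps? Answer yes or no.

.11.1.1.11...
.11.....111..
.111....1.11.
.1.11.....11.
...111....11.
step 5 is ...111....11., still not uniform .

no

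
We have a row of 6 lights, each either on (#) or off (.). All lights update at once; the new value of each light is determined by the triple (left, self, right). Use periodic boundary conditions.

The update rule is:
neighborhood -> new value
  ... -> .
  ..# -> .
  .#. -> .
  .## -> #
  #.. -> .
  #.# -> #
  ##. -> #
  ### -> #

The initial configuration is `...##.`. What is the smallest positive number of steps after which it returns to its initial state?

step 1: ...##.

1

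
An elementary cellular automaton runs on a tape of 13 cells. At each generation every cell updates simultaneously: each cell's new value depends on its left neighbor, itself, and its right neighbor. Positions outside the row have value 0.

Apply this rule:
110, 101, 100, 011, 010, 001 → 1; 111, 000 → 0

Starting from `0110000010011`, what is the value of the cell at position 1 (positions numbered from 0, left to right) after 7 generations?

generation 1: 1111000111111
generation 2: 1001101100001
generation 3: 1111111110011
generation 4: 1000000011111
generation 5: 1100000110001
generation 6: 1110001111011
generation 7: 1011011001111
position 1 holds 0

0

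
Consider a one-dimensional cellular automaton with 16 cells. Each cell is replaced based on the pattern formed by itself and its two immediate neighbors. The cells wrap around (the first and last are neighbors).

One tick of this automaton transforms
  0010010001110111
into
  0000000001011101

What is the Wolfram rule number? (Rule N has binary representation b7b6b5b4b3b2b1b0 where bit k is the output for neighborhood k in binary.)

position 10: 111 → 0  (bit 7 = 0)
position 11: 110 → 1  (bit 6 = 1)
position 12: 101 → 1  (bit 5 = 1)
position 0: 100 → 0  (bit 4 = 0)
position 9: 011 → 1  (bit 3 = 1)
position 2: 010 → 0  (bit 2 = 0)
position 1: 001 → 0  (bit 1 = 0)
position 7: 000 → 0  (bit 0 = 0)
bits b7..b0 = 01101000 = 104

104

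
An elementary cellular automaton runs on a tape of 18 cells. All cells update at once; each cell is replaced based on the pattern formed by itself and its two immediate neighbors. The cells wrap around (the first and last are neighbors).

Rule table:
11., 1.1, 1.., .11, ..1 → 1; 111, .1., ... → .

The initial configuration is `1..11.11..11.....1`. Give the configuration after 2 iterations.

............11.11.

1111111111111...11
............11.11.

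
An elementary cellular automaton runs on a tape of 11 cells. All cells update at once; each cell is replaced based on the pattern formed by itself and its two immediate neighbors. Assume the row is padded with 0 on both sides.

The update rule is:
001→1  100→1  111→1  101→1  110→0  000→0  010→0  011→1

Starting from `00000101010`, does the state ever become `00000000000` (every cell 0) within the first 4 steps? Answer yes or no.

no

step 1: 00001010101
step 2: 00010101010
step 3: 00101010101
step 4: 01010101010
step 4 is 01010101010, still not uniform 0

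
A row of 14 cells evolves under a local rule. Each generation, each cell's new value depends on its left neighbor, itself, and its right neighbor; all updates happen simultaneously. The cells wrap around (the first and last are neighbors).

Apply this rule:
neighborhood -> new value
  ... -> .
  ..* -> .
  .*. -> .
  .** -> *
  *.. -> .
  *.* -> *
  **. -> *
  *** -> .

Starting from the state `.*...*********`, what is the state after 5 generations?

*....*.......*
*............*
*............*  (fixed point — unchanged through generation 5)

*............*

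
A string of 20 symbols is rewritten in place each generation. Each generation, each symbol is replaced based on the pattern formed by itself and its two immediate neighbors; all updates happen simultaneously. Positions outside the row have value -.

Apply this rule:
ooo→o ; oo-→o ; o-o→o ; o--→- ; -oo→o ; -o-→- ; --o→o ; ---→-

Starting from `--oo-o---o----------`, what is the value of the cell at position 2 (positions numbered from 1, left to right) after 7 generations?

o

-oooo---o-----------
ooooo--o------------
ooooo-o-------------
oooooo--------------
oooooo--------------  (fixed point — unchanged through generation 7)
position 2 holds o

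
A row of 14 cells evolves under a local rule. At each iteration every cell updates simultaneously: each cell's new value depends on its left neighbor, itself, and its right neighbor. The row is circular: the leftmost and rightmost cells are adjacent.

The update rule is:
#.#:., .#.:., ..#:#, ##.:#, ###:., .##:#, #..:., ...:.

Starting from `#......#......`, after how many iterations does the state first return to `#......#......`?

......#......#
.....#......#.
....#......#..
...#......#...
..#......#....
.#......#.....
#......#......

7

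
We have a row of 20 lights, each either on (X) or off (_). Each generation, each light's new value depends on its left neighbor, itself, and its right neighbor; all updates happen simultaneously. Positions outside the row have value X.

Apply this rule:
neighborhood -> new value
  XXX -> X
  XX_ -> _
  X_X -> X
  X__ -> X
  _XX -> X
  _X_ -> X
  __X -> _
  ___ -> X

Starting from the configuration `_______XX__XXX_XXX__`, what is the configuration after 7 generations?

_XXXXXX_XXX_XXXXXXXX

XXXXXX_X_X_XX_XXX_X_
XXXXX_XXXXXX_XXX_XXX
XXXX_XXXXXX_XXX_XXXX
XXX_XXXXXX_XXX_XXXXX
XX_XXXXXX_XXX_XXXXXX
X_XXXXXX_XXX_XXXXXXX
_XXXXXX_XXX_XXXXXXXX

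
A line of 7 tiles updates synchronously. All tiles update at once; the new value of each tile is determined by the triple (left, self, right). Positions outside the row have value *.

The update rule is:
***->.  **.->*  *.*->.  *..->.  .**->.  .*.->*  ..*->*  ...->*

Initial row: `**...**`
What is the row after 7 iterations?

.*.**..

.*.**..
.*..*.*
.*.**..  (repeats iteration 1; period 2)
iteration 7: .*.**..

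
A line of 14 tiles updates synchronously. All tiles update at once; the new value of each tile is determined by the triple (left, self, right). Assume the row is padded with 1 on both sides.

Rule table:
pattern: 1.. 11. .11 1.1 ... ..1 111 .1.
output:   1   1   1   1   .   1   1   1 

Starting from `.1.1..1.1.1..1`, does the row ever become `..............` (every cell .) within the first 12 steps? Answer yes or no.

no

11111111111111
11111111111111  (fixed point — unchanged through step 12)
step 12 is 11111111111111, still not uniform .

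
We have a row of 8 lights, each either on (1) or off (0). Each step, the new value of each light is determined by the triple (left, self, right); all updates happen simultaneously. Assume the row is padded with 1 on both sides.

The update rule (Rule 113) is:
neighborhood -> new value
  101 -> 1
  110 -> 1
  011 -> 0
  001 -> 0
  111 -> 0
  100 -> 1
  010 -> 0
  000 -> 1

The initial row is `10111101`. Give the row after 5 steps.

01100011

11000110
01110011
10011000
11001110
01100011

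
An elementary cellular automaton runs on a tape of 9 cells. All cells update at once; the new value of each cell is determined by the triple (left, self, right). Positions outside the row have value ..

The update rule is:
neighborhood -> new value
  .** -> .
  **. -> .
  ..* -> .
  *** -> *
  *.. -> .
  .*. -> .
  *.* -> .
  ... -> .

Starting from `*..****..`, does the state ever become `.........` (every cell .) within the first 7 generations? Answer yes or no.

....**...
.........
all cells are . at generation 2

yes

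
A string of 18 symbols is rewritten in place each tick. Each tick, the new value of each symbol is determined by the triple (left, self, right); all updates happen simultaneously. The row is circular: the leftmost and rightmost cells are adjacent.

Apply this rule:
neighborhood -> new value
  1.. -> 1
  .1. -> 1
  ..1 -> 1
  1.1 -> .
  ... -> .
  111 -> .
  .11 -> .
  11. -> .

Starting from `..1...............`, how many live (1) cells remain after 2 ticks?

.111..............
1...1.............
count of 1: 2

2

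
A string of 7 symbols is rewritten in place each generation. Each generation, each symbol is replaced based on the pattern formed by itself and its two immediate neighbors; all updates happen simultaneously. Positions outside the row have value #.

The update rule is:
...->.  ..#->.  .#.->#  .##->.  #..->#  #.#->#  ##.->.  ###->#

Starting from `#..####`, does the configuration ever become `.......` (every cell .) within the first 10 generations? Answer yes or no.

no

generation 1: .#..###
generation 2: ###..##
generation 3: ##.#..#
generation 4: #.###..
generation 5: .#.#.#.
generation 6: #######
generation 7: #######  (fixed point — unchanged through generation 10)
generation 10 is #######, still not uniform .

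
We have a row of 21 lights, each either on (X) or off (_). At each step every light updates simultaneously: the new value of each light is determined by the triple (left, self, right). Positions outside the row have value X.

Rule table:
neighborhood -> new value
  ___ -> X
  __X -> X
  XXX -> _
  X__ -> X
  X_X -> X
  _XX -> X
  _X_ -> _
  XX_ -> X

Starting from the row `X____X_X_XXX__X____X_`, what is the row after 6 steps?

XXXXX_X_XX_XXX_XXXX_X
____XX_XXXXX_XXX__XXX
XXXXXXXX___XXX_XXXX__
_______XXXXX_XXX__XXX
XXXXXXXX___XXX_XXXX__  (repeats step 3; period 2)
step 6: _______XXXXX_XXX__XXX

_______XXXXX_XXX__XXX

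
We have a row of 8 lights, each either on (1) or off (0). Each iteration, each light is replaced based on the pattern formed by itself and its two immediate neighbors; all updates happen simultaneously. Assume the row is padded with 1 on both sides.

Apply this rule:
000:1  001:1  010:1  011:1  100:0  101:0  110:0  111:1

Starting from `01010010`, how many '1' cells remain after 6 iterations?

4

iteration 1: 01010110
iteration 2: 01010100
iteration 3: 01010101
iteration 4: 01010101  (fixed point — unchanged through iteration 6)
count of 1: 4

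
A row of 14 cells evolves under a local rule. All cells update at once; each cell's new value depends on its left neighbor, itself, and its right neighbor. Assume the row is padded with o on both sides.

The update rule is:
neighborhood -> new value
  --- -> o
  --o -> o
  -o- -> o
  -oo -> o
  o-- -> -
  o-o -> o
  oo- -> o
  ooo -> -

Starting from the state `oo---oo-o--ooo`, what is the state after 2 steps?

oooo----oooo-o

step 1: -o-oooooo-oo--
step 2: oooo----oooo-o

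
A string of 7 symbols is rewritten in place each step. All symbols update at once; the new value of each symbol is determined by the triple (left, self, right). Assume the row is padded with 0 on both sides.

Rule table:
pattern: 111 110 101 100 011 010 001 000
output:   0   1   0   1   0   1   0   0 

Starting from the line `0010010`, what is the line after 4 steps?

0000101

step 1: 0011011
step 2: 0001001
step 3: 0001101
step 4: 0000101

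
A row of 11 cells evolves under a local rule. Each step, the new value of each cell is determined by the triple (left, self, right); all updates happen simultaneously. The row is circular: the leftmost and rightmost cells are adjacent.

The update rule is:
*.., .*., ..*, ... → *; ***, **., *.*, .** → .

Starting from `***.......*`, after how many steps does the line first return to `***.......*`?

...*******.
***.......*

2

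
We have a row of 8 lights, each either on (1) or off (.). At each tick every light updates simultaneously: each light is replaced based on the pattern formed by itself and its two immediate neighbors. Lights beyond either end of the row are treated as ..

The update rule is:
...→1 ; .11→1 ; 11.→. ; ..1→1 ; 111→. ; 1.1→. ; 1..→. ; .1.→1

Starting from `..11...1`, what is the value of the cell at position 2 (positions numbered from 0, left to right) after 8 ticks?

1

111..111
1...11..
1.111..1
1.1...11
1.1.111.
1.1.1...
1.1.1.11
1.1.1.1.
position 2 holds 1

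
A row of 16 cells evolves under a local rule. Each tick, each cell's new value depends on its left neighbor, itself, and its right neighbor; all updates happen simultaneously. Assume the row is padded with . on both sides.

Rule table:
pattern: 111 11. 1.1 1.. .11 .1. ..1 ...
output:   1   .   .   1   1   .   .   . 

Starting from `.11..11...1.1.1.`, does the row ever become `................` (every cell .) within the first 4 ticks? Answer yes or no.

no

.1.1.1.1.......1
........1.......
.........1......
..........1.....
tick 4 is ..........1....., still not uniform .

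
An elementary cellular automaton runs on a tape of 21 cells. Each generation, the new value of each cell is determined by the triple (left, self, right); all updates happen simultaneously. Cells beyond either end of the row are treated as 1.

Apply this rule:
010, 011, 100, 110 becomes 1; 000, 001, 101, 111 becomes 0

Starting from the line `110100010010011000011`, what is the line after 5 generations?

010110011011011100010
010111011011010110010
010101011011010111010
010101011011010101010
010101011011010101010

010101011011010101010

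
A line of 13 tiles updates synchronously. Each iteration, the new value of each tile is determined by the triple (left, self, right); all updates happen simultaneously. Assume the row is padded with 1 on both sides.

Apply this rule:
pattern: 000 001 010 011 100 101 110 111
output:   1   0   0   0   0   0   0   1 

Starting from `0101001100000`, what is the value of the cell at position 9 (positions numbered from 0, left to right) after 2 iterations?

iteration 1: 0000000001110
iteration 2: 0111111100100
position 9 holds 0

0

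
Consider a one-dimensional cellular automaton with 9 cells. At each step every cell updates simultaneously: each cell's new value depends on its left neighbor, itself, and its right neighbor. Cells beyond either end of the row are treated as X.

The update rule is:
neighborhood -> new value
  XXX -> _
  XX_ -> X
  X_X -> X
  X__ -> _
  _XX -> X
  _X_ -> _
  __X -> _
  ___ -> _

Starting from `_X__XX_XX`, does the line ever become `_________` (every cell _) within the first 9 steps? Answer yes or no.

no

step 1: X___XXXX_
step 2: X___X__XX
step 3: X______X_
step 4: X_______X
step 5: X_______X  (fixed point — unchanged through step 9)
step 9 is X_______X, still not uniform _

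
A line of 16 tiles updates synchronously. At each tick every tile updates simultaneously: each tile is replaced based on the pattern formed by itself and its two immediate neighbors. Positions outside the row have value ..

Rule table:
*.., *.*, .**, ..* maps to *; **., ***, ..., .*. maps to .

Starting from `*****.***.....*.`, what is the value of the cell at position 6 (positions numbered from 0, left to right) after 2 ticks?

*....**..*...*.*
.*..**.**.*.*.*.
position 6 holds .

.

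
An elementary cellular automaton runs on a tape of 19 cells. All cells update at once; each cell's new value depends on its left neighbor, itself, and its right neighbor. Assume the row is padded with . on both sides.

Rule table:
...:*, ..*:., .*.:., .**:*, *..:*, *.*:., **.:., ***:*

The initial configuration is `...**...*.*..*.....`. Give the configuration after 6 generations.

**.*.**....*..*****
*....*.***..*.****.
.***...**.*...***.*
.**.**.*...**.**...
.*..*...**.*..*.***
..*..**.*...*...**.

..*..**.*...*...**.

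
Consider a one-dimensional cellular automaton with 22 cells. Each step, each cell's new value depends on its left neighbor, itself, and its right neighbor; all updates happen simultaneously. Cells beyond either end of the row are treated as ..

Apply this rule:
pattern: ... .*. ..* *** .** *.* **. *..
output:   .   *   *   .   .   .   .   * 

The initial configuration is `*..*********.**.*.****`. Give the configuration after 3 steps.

step 1: ***.............*.....
step 2: ...*...........***....
step 3: ..***.........*...*...

..***.........*...*...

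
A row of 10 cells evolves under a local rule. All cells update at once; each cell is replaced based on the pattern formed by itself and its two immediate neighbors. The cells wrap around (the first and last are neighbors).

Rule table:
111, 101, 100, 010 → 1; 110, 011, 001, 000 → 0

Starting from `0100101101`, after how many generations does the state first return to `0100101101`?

generation 1: 1110110011
generation 2: 1101001001
generation 3: 1011101100
generation 4: 1101010010
generation 5: 0011111011
generation 6: 1001110100
generation 7: 1100101110
generation 8: 0010110101
generation 9: 1011001111
generation 10: 0100100111
generation 11: 1110110010
generation 12: 0101001011
generation 13: 1111101100
generation 14: 0111010010
generation 15: 0010111011
generation 16: 1011010100
generation 17: 1100111110
generation 18: 0010011101
generation 19: 1011001011
generation 20: 0100101101

20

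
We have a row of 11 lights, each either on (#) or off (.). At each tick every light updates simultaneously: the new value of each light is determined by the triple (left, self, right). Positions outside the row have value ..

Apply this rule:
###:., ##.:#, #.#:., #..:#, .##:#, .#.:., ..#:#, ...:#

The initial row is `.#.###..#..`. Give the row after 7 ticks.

#..#.###.##
.##..#.#.##
#####....##
#...#######
.####.....#
##..######.
#####....##

#####....##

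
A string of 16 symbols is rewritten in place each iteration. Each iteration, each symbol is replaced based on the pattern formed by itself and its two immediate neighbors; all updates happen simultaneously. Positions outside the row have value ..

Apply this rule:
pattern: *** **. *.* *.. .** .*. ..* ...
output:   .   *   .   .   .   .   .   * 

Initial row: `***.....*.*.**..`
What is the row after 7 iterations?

..*....*.***....

..*.***......*.*
*.....*.****....
..***......*.***
*...*.****.....*
..*......*.***..
*...****.....*.*
..*....*.***....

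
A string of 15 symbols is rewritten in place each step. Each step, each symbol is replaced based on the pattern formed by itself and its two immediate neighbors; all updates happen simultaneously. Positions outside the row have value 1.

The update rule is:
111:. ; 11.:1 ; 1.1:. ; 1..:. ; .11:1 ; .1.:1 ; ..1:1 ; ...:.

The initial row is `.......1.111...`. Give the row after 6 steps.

step 1: ......11.1.1..1
step 2: .....111.1.1.11
step 3: ....11.1.1.1.1.
step 4: ...111.1.1.1.1.
step 5: ..11.1.1.1.1.1.
step 6: .111.1.1.1.1.1.

.111.1.1.1.1.1.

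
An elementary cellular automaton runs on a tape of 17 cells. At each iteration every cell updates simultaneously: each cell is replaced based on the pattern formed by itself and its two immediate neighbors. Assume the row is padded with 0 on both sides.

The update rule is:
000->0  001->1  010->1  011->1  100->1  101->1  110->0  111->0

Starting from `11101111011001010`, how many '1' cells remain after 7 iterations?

iteration 1: 10011000110111111
iteration 2: 11110101101100000
iteration 3: 10001111011010000
iteration 4: 11011000110111000
iteration 5: 10110101101100100
iteration 6: 11101111011011110
iteration 7: 10011000110110001
count of 1: 8

8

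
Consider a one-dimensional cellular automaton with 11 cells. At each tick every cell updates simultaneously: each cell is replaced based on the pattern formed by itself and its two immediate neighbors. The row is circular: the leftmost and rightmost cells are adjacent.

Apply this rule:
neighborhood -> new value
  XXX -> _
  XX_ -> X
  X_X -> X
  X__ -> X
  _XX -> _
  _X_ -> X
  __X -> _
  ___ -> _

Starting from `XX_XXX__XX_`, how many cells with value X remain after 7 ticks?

tick 1: _XX__XX__XX
tick 2: X_XX__XX__X
tick 3: XX_XX__XX__
tick 4: _XX_XX__XX_
tick 5: __XX_XX__XX
tick 6: X__XX_XX__X
tick 7: XX__XX_XX__
count of X: 6

6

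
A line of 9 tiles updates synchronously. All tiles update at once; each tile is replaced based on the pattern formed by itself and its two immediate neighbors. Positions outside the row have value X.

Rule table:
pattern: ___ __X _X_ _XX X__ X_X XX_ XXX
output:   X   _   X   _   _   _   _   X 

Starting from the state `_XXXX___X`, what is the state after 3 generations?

__XX__X__
______X__
_XXXX_X__

_XXXX_X__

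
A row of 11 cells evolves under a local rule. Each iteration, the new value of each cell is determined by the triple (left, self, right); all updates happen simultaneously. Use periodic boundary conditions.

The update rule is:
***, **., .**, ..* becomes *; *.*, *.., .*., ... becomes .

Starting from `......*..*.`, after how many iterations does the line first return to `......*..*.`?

.....*..*..
....*..*...
...*..*....
..*..*.....
.*..*......
*..*.......
..*.......*
.*.......*.
*.......*..
.......*..*
......*..*.

11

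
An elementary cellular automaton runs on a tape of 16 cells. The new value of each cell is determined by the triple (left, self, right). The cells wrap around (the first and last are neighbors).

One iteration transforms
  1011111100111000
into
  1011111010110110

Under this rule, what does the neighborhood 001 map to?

0

At position 9 the neighborhood is 001; the next row has 0 there.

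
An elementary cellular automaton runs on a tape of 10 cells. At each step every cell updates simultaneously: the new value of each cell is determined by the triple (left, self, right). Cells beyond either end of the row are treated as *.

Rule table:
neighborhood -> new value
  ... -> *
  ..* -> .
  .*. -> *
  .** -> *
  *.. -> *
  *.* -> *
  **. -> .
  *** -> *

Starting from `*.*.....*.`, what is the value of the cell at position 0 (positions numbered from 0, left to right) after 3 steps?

.******.**
******.***
*****.****
position 0 holds *

*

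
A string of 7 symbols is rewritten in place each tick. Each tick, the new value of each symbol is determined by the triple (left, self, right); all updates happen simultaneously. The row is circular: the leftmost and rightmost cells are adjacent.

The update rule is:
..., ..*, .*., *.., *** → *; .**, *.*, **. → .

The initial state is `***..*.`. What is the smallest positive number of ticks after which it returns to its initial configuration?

tick 1: .*.***.
tick 2: **..*.*
tick 3: *.***..
tick 4: *..*.**
tick 5: .***..*
tick 6: ..*.***
tick 7: ***..*.

7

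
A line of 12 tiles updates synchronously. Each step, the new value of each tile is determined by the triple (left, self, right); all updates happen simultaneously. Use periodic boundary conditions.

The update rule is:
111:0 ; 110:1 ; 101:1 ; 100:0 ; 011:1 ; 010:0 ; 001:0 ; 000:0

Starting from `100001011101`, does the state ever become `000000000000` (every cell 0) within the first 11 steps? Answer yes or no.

100000110111
100000111100
000000100100
000000000000
all cells are 0 at step 4

yes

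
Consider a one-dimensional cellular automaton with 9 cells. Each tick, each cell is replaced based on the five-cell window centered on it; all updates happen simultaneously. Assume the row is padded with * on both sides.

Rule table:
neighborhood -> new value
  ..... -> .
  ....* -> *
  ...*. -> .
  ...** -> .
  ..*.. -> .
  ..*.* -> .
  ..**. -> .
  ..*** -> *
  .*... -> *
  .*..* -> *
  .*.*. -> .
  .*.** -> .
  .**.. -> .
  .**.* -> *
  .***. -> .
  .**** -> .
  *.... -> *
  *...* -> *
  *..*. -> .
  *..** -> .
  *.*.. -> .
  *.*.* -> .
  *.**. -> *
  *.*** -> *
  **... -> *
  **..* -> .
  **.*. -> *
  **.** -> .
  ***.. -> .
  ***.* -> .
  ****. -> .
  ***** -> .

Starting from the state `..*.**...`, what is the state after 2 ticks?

***...**.

....*.**.
***...**.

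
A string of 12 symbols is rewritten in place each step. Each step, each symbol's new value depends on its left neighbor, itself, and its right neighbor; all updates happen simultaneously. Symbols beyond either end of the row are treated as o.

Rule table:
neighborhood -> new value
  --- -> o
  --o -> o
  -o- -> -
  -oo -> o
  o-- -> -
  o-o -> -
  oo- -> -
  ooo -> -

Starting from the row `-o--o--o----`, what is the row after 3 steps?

step 1: ---o--o--ooo
step 2: -oo--o--oo--
step 3: -o--o--oo--o

-o--o--oo--o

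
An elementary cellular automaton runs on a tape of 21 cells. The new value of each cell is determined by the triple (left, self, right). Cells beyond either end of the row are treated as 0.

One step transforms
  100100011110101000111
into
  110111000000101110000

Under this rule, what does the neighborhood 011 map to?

At position 7 the neighborhood is 011; the next row has 0 there.

0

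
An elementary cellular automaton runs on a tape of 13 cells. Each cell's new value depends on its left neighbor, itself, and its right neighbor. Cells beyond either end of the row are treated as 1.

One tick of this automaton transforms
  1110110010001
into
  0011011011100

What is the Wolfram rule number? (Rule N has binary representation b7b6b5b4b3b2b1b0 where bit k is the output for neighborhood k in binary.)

position 0: 111 → 0  (bit 7 = 0)
position 2: 110 → 1  (bit 6 = 1)
position 3: 101 → 1  (bit 5 = 1)
position 6: 100 → 1  (bit 4 = 1)
position 4: 011 → 0  (bit 3 = 0)
position 8: 010 → 1  (bit 2 = 1)
position 7: 001 → 0  (bit 1 = 0)
position 10: 000 → 1  (bit 0 = 1)
bits b7..b0 = 01110101 = 117

117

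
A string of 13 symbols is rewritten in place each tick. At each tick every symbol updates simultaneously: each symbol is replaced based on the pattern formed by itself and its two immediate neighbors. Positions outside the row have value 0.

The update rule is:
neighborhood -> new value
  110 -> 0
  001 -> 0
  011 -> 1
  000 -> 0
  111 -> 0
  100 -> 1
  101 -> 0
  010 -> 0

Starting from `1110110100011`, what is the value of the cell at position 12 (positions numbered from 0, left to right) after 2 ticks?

1000100010010
0100010001001
position 12 holds 1

1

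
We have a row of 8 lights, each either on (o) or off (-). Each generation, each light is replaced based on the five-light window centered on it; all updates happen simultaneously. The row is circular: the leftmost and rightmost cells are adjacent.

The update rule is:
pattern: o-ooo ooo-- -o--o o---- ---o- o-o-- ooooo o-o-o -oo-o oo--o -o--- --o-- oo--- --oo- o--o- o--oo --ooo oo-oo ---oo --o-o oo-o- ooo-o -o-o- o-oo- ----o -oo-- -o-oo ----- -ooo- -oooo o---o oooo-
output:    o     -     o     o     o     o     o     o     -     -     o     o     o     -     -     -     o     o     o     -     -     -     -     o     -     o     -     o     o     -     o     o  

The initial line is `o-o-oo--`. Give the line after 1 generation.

--o-oo--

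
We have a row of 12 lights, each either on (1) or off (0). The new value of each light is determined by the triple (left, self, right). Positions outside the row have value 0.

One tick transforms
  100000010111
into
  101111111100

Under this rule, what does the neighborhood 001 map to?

At position 6 the neighborhood is 001; the next row has 1 there.

1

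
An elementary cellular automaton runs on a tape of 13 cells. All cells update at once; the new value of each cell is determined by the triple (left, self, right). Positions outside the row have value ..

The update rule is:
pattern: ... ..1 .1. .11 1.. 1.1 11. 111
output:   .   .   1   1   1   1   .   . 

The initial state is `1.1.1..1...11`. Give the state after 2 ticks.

1.....11.1.11

111111.11..1.
1.....11.1.11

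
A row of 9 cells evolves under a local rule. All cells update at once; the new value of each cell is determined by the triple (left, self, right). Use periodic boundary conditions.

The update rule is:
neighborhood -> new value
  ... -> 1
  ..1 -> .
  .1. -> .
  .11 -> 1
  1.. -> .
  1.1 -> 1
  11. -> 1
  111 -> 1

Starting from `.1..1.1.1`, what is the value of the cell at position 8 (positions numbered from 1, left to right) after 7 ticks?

tick 1: 1....1.1.
tick 2: ..11..1.1
tick 3: ..11...1.
tick 4: 1.11.1...
tick 5: .1111..1.
tick 6: .1111....
tick 7: .1111.111
position 8 holds 1

1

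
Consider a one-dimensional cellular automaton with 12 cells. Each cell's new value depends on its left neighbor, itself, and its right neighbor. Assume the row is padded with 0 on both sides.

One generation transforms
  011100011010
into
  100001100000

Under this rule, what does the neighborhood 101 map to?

0

At position 9 the neighborhood is 101; the next row has 0 there.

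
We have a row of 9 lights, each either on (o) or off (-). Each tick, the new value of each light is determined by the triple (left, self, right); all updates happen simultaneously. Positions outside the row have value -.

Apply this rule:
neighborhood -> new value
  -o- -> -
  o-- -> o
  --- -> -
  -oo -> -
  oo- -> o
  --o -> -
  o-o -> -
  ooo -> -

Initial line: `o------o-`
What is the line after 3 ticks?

---o-----

-o------o
--o------
---o-----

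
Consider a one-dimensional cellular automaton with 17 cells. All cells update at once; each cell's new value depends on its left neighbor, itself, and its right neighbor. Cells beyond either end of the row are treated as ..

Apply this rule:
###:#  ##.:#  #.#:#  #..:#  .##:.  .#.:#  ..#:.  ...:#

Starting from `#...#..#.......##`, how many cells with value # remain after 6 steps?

12

###.##.#######..#
.###.##.#######.#
..###.##.########
#..###.##.#######
##..###.##.######
.##..###.##.#####
count of #: 12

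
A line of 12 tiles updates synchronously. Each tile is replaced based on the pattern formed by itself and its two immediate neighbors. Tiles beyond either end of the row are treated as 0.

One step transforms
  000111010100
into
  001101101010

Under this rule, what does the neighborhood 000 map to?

At position 0 the neighborhood is 000; the next row has 0 there.

0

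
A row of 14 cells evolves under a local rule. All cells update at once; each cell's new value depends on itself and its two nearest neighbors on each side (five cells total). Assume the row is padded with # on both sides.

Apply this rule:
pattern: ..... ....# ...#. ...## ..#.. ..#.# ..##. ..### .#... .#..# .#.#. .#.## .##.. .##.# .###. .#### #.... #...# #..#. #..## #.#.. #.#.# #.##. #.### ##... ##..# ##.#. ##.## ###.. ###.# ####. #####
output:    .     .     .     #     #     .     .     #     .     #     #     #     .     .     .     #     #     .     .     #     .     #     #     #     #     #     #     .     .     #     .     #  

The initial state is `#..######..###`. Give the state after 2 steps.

step 1: .######..#####
step 2: .####..#######

.####..#######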